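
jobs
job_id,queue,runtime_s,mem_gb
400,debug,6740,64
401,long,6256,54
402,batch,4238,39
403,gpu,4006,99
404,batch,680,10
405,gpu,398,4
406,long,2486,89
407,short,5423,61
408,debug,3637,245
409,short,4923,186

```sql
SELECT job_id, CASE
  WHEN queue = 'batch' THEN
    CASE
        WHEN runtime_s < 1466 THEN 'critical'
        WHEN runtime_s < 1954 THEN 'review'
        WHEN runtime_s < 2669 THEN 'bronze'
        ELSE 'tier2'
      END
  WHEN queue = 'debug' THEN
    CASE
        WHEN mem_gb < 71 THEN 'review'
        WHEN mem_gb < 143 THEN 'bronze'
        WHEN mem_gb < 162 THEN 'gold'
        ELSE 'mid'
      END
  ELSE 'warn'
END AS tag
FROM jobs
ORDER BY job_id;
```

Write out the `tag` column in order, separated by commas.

review, warn, tier2, warn, critical, warn, warn, warn, mid, warn

job_id=400: queue='debug' → inner[mem_gb < 71] → review
job_id=401: queue='long' → outer ELSE → warn
job_id=402: queue='batch' → inner[ELSE] → tier2
job_id=403: queue='gpu' → outer ELSE → warn
job_id=404: queue='batch' → inner[runtime_s < 1466] → critical
job_id=405: queue='gpu' → outer ELSE → warn
job_id=406: queue='long' → outer ELSE → warn
job_id=407: queue='short' → outer ELSE → warn
job_id=408: queue='debug' → inner[ELSE] → mid
job_id=409: queue='short' → outer ELSE → warn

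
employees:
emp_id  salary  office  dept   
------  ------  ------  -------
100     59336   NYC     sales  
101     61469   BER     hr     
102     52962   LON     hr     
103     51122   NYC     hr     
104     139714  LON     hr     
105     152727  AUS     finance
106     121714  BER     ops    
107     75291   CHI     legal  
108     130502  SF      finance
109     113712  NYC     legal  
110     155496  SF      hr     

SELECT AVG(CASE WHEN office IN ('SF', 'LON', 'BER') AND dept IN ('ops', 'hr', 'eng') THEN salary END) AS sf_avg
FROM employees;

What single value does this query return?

emp_id=100: ✗
emp_id=101: ✓ → 61469
emp_id=102: ✓ → 52962
emp_id=103: ✗
emp_id=104: ✓ → 139714
emp_id=105: ✗
emp_id=106: ✓ → 121714
emp_id=107: ✗
emp_id=108: ✗
emp_id=109: ✗
emp_id=110: ✓ → 155496
sf_avg = (61469 + 52962 + 139714 + 121714 + 155496) / 5 = 106271

106271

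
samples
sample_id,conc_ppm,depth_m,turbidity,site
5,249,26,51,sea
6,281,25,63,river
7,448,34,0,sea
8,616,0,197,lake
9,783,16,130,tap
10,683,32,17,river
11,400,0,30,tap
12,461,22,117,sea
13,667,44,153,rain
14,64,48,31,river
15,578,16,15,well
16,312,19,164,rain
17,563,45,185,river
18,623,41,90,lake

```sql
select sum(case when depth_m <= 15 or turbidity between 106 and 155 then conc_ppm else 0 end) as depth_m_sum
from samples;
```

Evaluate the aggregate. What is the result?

sample_id=5: ✗
sample_id=6: ✗
sample_id=7: ✗
sample_id=8: ✓ → 616
sample_id=9: ✓ → 783
sample_id=10: ✗
sample_id=11: ✓ → 400
sample_id=12: ✓ → 461
sample_id=13: ✓ → 667
sample_id=14: ✗
sample_id=15: ✗
sample_id=16: ✗
sample_id=17: ✗
sample_id=18: ✗
depth_m_sum = 616 + 783 + 400 + 461 + 667 = 2927

2927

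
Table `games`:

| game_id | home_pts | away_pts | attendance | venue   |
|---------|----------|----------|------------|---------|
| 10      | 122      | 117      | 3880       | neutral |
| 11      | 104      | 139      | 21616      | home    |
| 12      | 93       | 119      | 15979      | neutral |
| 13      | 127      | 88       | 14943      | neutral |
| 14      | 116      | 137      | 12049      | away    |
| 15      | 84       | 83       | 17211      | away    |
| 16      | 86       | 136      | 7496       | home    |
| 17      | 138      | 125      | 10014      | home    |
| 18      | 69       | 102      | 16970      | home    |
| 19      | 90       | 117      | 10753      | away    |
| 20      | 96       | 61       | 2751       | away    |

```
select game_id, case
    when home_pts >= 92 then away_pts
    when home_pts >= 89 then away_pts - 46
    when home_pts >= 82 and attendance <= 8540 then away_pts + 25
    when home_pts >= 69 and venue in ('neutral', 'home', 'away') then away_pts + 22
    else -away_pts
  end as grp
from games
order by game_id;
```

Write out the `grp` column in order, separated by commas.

game_id=10: home_pts >= 92 → 117
game_id=11: home_pts >= 92 → 139
game_id=12: home_pts >= 92 → 119
game_id=13: home_pts >= 92 → 88
game_id=14: home_pts >= 92 → 137
game_id=15: home_pts >= 69 and venue in ('neutral', 'home', 'away') → 105
game_id=16: home_pts >= 82 and attendance <= 8540 → 161
game_id=17: home_pts >= 92 → 125
game_id=18: home_pts >= 69 and venue in ('neutral', 'home', 'away') → 124
game_id=19: home_pts >= 89 → 71
game_id=20: home_pts >= 92 → 61

117, 139, 119, 88, 137, 105, 161, 125, 124, 71, 61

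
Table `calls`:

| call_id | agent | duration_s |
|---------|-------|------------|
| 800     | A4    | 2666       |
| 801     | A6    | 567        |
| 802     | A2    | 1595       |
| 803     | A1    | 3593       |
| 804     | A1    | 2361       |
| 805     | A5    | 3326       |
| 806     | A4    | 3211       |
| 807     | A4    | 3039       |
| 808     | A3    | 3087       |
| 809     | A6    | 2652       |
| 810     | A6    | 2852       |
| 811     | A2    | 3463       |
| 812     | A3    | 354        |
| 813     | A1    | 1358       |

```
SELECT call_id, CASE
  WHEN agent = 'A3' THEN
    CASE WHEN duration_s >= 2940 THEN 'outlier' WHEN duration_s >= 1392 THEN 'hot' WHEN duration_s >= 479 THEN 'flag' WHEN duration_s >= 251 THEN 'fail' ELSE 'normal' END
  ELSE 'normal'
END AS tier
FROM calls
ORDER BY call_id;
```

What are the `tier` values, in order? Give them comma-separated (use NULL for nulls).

normal, normal, normal, normal, normal, normal, normal, normal, outlier, normal, normal, normal, fail, normal

call_id=800: agent='A4' → outer ELSE → normal
call_id=801: agent='A6' → outer ELSE → normal
call_id=802: agent='A2' → outer ELSE → normal
call_id=803: agent='A1' → outer ELSE → normal
call_id=804: agent='A1' → outer ELSE → normal
call_id=805: agent='A5' → outer ELSE → normal
call_id=806: agent='A4' → outer ELSE → normal
call_id=807: agent='A4' → outer ELSE → normal
call_id=808: agent='A3' → inner[duration_s >= 2940] → outlier
call_id=809: agent='A6' → outer ELSE → normal
call_id=810: agent='A6' → outer ELSE → normal
call_id=811: agent='A2' → outer ELSE → normal
call_id=812: agent='A3' → inner[duration_s >= 251] → fail
call_id=813: agent='A1' → outer ELSE → normal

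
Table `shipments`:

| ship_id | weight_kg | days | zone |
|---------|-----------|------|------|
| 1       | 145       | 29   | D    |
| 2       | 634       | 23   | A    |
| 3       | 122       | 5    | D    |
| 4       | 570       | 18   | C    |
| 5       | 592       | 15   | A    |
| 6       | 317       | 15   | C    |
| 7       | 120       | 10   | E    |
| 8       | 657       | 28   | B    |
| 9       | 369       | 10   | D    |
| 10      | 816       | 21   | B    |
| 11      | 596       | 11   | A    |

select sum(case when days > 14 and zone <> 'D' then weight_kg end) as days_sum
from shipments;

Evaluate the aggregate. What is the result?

ship_id=1: ✗
ship_id=2: ✓ → 634
ship_id=3: ✗
ship_id=4: ✓ → 570
ship_id=5: ✓ → 592
ship_id=6: ✓ → 317
ship_id=7: ✗
ship_id=8: ✓ → 657
ship_id=9: ✗
ship_id=10: ✓ → 816
ship_id=11: ✗
days_sum = 634 + 570 + 592 + 317 + 657 + 816 = 3586

3586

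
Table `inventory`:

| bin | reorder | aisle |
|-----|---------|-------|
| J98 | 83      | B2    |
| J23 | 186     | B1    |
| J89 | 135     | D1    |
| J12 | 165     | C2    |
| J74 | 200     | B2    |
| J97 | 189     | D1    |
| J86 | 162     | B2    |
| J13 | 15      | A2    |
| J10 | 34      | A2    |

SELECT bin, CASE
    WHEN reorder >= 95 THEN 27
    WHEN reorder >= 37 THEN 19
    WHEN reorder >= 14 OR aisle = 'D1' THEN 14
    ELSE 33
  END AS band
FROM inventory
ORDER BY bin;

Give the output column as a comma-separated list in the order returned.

14, 27, 14, 27, 27, 27, 27, 27, 19

bin=J10: reorder >= 14 OR aisle = 'D1' → 14
bin=J12: reorder >= 95 → 27
bin=J13: reorder >= 14 OR aisle = 'D1' → 14
bin=J23: reorder >= 95 → 27
bin=J74: reorder >= 95 → 27
bin=J86: reorder >= 95 → 27
bin=J89: reorder >= 95 → 27
bin=J97: reorder >= 95 → 27
bin=J98: reorder >= 37 → 19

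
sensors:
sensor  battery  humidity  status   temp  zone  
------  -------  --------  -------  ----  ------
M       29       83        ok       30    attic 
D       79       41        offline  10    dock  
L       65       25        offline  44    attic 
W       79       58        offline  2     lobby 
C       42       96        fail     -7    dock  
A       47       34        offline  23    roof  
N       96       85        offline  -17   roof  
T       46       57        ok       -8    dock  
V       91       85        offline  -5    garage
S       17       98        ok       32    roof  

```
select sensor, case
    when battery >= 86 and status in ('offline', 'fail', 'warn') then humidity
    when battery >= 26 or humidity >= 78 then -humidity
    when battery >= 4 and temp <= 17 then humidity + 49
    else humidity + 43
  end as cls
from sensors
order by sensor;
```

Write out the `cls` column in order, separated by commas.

sensor=A: battery >= 26 or humidity >= 78 → -34
sensor=C: battery >= 26 or humidity >= 78 → -96
sensor=D: battery >= 26 or humidity >= 78 → -41
sensor=L: battery >= 26 or humidity >= 78 → -25
sensor=M: battery >= 26 or humidity >= 78 → -83
sensor=N: battery >= 86 and status in ('offline', 'fail', 'warn') → 85
sensor=S: battery >= 26 or humidity >= 78 → -98
sensor=T: battery >= 26 or humidity >= 78 → -57
sensor=V: battery >= 86 and status in ('offline', 'fail', 'warn') → 85
sensor=W: battery >= 26 or humidity >= 78 → -58

-34, -96, -41, -25, -83, 85, -98, -57, 85, -58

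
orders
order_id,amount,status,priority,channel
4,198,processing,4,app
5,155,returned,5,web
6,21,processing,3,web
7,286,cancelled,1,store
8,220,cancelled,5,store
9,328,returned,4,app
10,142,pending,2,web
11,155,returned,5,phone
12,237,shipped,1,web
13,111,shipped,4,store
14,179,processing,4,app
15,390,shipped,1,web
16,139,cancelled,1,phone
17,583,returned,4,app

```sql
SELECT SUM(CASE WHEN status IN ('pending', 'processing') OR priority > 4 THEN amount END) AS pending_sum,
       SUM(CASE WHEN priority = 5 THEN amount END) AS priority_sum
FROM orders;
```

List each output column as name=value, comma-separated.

[pending_sum: status IN ('pending', 'processing') OR priority > 4]
order_id=4: ✓ → 198
order_id=5: ✓ → 155
order_id=6: ✓ → 21
order_id=7: ✗
order_id=8: ✓ → 220
order_id=9: ✗
order_id=10: ✓ → 142
order_id=11: ✓ → 155
order_id=12: ✗
order_id=13: ✗
order_id=14: ✓ → 179
order_id=15: ✗
order_id=16: ✗
order_id=17: ✗
pending_sum = 198 + 155 + 21 + 220 + 142 + 155 + 179 = 1070
—
[priority_sum: priority = 5]
order_id=4: ✗
order_id=5: ✓ → 155
order_id=6: ✗
order_id=7: ✗
order_id=8: ✓ → 220
order_id=9: ✗
order_id=10: ✗
order_id=11: ✓ → 155
order_id=12: ✗
order_id=13: ✗
order_id=14: ✗
order_id=15: ✗
order_id=16: ✗
order_id=17: ✗
priority_sum = 155 + 220 + 155 = 530

pending_sum=1070, priority_sum=530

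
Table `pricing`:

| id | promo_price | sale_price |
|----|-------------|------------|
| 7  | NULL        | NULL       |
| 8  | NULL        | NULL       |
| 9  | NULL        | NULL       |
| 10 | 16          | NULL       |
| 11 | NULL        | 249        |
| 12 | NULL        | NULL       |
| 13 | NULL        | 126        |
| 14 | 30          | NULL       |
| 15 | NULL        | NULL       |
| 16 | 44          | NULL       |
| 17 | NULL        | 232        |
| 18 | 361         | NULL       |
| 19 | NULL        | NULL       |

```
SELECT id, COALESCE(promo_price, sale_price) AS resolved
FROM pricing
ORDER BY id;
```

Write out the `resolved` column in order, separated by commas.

NULL, NULL, NULL, 16, 249, NULL, 126, 30, NULL, 44, 232, 361, NULL

id=7: promo_price=NULL, sale_price=NULL (all NULL) → NULL
id=8: promo_price=NULL, sale_price=NULL (all NULL) → NULL
id=9: promo_price=NULL, sale_price=NULL (all NULL) → NULL
id=10: promo_price=16 → 16
id=11: promo_price=NULL, sale_price=249 → 249
id=12: promo_price=NULL, sale_price=NULL (all NULL) → NULL
id=13: promo_price=NULL, sale_price=126 → 126
id=14: promo_price=30 → 30
id=15: promo_price=NULL, sale_price=NULL (all NULL) → NULL
id=16: promo_price=44 → 44
id=17: promo_price=NULL, sale_price=232 → 232
id=18: promo_price=361 → 361
id=19: promo_price=NULL, sale_price=NULL (all NULL) → NULL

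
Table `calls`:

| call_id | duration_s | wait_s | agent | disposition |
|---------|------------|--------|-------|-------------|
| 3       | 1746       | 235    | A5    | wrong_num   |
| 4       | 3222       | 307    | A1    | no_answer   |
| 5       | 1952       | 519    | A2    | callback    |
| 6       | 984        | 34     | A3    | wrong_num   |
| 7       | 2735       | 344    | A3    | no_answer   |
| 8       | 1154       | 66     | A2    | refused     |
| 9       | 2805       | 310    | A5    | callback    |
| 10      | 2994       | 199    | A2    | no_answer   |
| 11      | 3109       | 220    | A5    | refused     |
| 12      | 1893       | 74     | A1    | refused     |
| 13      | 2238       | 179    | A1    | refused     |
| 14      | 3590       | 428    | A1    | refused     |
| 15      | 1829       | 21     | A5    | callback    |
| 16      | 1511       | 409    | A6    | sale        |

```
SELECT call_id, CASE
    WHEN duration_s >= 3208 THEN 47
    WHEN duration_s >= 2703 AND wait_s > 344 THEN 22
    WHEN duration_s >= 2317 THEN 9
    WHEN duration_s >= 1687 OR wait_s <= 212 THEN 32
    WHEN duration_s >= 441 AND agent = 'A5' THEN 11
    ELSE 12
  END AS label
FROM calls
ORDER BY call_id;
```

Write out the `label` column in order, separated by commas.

call_id=3: duration_s >= 1687 OR wait_s <= 212 → 32
call_id=4: duration_s >= 3208 → 47
call_id=5: duration_s >= 1687 OR wait_s <= 212 → 32
call_id=6: duration_s >= 1687 OR wait_s <= 212 → 32
call_id=7: duration_s >= 2317 → 9
call_id=8: duration_s >= 1687 OR wait_s <= 212 → 32
call_id=9: duration_s >= 2317 → 9
call_id=10: duration_s >= 2317 → 9
call_id=11: duration_s >= 2317 → 9
call_id=12: duration_s >= 1687 OR wait_s <= 212 → 32
call_id=13: duration_s >= 1687 OR wait_s <= 212 → 32
call_id=14: duration_s >= 3208 → 47
call_id=15: duration_s >= 1687 OR wait_s <= 212 → 32
call_id=16: ELSE → 12

32, 47, 32, 32, 9, 32, 9, 9, 9, 32, 32, 47, 32, 12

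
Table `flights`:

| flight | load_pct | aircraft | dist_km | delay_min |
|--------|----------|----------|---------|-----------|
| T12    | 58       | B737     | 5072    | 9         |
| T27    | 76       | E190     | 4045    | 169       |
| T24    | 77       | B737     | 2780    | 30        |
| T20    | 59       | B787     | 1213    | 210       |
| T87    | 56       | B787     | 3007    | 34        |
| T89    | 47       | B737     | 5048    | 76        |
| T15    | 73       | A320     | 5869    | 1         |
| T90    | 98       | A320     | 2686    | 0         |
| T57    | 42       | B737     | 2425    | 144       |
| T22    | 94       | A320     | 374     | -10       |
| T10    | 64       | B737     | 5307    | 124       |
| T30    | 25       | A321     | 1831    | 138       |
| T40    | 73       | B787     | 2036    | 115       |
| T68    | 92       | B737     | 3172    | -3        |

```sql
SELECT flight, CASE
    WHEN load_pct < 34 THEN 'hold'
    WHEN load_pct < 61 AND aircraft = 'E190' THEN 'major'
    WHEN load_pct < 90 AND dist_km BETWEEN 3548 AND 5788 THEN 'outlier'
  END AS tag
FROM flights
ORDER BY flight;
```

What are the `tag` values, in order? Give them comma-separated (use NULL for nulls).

outlier, outlier, NULL, NULL, NULL, NULL, outlier, hold, NULL, NULL, NULL, NULL, outlier, NULL

flight=T10: load_pct < 90 AND dist_km BETWEEN 3548 AND 5788 → outlier
flight=T12: load_pct < 90 AND dist_km BETWEEN 3548 AND 5788 → outlier
flight=T15: (no match → NULL) → NULL
flight=T20: (no match → NULL) → NULL
flight=T22: (no match → NULL) → NULL
flight=T24: (no match → NULL) → NULL
flight=T27: load_pct < 90 AND dist_km BETWEEN 3548 AND 5788 → outlier
flight=T30: load_pct < 34 → hold
flight=T40: (no match → NULL) → NULL
flight=T57: (no match → NULL) → NULL
flight=T68: (no match → NULL) → NULL
flight=T87: (no match → NULL) → NULL
flight=T89: load_pct < 90 AND dist_km BETWEEN 3548 AND 5788 → outlier
flight=T90: (no match → NULL) → NULL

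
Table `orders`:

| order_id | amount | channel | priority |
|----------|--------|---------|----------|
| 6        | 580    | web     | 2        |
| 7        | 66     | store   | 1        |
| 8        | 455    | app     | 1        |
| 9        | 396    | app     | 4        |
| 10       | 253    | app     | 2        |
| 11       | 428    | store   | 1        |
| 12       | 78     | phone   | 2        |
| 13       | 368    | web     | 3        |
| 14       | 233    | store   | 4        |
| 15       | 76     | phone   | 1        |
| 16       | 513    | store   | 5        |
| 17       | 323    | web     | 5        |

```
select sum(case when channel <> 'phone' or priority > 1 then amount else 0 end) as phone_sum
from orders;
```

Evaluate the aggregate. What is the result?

order_id=6: ✓ → 580
order_id=7: ✓ → 66
order_id=8: ✓ → 455
order_id=9: ✓ → 396
order_id=10: ✓ → 253
order_id=11: ✓ → 428
order_id=12: ✓ → 78
order_id=13: ✓ → 368
order_id=14: ✓ → 233
order_id=15: ✗
order_id=16: ✓ → 513
order_id=17: ✓ → 323
phone_sum = 580 + 66 + 455 + 396 + 253 + 428 + 78 + 368 + 233 + 513 + 323 = 3693

3693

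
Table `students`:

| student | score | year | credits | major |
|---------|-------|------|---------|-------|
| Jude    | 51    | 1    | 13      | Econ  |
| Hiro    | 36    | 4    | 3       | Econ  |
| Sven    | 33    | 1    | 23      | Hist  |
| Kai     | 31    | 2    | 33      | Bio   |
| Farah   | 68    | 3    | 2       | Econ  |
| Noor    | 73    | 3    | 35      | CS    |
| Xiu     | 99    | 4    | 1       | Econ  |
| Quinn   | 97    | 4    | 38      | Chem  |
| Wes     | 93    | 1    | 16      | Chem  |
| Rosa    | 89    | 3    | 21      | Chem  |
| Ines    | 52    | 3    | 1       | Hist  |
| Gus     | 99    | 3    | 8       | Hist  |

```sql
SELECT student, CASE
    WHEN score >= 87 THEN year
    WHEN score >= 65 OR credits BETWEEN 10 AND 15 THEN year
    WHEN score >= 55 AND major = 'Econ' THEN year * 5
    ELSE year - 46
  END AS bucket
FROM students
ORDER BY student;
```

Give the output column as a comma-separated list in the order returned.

3, 3, -42, -43, 1, -44, 3, 4, 3, -45, 1, 4

student=Farah: score >= 65 OR credits BETWEEN 10 AND 15 → 3
student=Gus: score >= 87 → 3
student=Hiro: ELSE → -42
student=Ines: ELSE → -43
student=Jude: score >= 65 OR credits BETWEEN 10 AND 15 → 1
student=Kai: ELSE → -44
student=Noor: score >= 65 OR credits BETWEEN 10 AND 15 → 3
student=Quinn: score >= 87 → 4
student=Rosa: score >= 87 → 3
student=Sven: ELSE → -45
student=Wes: score >= 87 → 1
student=Xiu: score >= 87 → 4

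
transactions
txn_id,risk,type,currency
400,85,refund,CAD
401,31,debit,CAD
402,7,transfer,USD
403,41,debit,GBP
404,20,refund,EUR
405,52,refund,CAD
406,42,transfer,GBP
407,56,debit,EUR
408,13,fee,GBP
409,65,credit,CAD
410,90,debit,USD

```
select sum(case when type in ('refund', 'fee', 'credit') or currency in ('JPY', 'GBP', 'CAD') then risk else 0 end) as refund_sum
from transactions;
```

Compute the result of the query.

txn_id=400: ✓ → 85
txn_id=401: ✓ → 31
txn_id=402: ✗
txn_id=403: ✓ → 41
txn_id=404: ✓ → 20
txn_id=405: ✓ → 52
txn_id=406: ✓ → 42
txn_id=407: ✗
txn_id=408: ✓ → 13
txn_id=409: ✓ → 65
txn_id=410: ✗
refund_sum = 85 + 31 + 41 + 20 + 52 + 42 + 13 + 65 = 349

349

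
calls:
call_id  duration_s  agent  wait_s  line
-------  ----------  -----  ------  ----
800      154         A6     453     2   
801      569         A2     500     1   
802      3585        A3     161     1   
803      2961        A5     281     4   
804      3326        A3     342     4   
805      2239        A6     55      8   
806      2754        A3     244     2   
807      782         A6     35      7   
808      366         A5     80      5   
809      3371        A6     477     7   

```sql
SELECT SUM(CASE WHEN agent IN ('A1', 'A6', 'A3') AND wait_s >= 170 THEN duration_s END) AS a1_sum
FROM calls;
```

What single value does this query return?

call_id=800: ✓ → 154
call_id=801: ✗
call_id=802: ✗
call_id=803: ✗
call_id=804: ✓ → 3326
call_id=805: ✗
call_id=806: ✓ → 2754
call_id=807: ✗
call_id=808: ✗
call_id=809: ✓ → 3371
a1_sum = 154 + 3326 + 2754 + 3371 = 9605

9605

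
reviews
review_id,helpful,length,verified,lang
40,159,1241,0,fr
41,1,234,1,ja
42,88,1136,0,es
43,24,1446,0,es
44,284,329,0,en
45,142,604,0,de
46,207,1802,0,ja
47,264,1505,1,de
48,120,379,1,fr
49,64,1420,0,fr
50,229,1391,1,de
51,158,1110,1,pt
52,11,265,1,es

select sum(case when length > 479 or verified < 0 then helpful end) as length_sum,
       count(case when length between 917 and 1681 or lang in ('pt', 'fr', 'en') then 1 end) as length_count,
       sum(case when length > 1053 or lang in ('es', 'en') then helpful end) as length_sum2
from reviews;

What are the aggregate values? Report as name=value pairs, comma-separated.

length_sum=1335, length_count=9, length_sum2=1488

[length_sum: length > 479 or verified < 0]
review_id=40: ✓ → 159
review_id=41: ✗
review_id=42: ✓ → 88
review_id=43: ✓ → 24
review_id=44: ✗
review_id=45: ✓ → 142
review_id=46: ✓ → 207
review_id=47: ✓ → 264
review_id=48: ✗
review_id=49: ✓ → 64
review_id=50: ✓ → 229
review_id=51: ✓ → 158
review_id=52: ✗
length_sum = 159 + 88 + 24 + 142 + 207 + 264 + 64 + 229 + 158 = 1335
—
[length_count: length between 917 and 1681 or lang in ('pt', 'fr', 'en')]
review_id=40: ✓ → 1
review_id=41: ✗
review_id=42: ✓ → 1
review_id=43: ✓ → 1
review_id=44: ✓ → 1
review_id=45: ✗
review_id=46: ✗
review_id=47: ✓ → 1
review_id=48: ✓ → 1
review_id=49: ✓ → 1
review_id=50: ✓ → 1
review_id=51: ✓ → 1
review_id=52: ✗
length_count = COUNT(1, 1, 1, 1, 1, 1, 1, 1, 1) = 9
—
[length_sum2: length > 1053 or lang in ('es', 'en')]
review_id=40: ✓ → 159
review_id=41: ✗
review_id=42: ✓ → 88
review_id=43: ✓ → 24
review_id=44: ✓ → 284
review_id=45: ✗
review_id=46: ✓ → 207
review_id=47: ✓ → 264
review_id=48: ✗
review_id=49: ✓ → 64
review_id=50: ✓ → 229
review_id=51: ✓ → 158
review_id=52: ✓ → 11
length_sum2 = 159 + 88 + 24 + 284 + 207 + 264 + 64 + 229 + 158 + 11 = 1488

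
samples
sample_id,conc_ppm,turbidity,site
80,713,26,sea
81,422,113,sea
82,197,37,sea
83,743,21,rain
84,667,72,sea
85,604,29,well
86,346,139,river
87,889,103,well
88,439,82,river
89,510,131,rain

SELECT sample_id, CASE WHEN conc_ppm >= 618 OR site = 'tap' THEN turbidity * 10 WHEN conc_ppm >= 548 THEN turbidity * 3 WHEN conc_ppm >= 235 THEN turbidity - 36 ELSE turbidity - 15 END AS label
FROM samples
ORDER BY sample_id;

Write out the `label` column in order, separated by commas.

260, 77, 22, 210, 720, 87, 103, 1030, 46, 95

sample_id=80: conc_ppm >= 618 OR site = 'tap' → 260
sample_id=81: conc_ppm >= 235 → 77
sample_id=82: ELSE → 22
sample_id=83: conc_ppm >= 618 OR site = 'tap' → 210
sample_id=84: conc_ppm >= 618 OR site = 'tap' → 720
sample_id=85: conc_ppm >= 548 → 87
sample_id=86: conc_ppm >= 235 → 103
sample_id=87: conc_ppm >= 618 OR site = 'tap' → 1030
sample_id=88: conc_ppm >= 235 → 46
sample_id=89: conc_ppm >= 235 → 95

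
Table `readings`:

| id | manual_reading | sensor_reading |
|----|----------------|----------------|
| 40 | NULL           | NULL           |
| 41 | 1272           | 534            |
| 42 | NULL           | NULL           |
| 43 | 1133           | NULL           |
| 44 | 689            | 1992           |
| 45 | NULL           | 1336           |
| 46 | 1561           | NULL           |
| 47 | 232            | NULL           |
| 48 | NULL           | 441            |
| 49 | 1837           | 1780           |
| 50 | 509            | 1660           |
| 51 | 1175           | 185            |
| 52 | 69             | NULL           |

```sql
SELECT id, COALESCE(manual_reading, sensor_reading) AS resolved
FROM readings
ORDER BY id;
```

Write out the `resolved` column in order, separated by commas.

NULL, 1272, NULL, 1133, 689, 1336, 1561, 232, 441, 1837, 509, 1175, 69

id=40: manual_reading=NULL, sensor_reading=NULL (all NULL) → NULL
id=41: manual_reading=1272 → 1272
id=42: manual_reading=NULL, sensor_reading=NULL (all NULL) → NULL
id=43: manual_reading=1133 → 1133
id=44: manual_reading=689 → 689
id=45: manual_reading=NULL, sensor_reading=1336 → 1336
id=46: manual_reading=1561 → 1561
id=47: manual_reading=232 → 232
id=48: manual_reading=NULL, sensor_reading=441 → 441
id=49: manual_reading=1837 → 1837
id=50: manual_reading=509 → 509
id=51: manual_reading=1175 → 1175
id=52: manual_reading=69 → 69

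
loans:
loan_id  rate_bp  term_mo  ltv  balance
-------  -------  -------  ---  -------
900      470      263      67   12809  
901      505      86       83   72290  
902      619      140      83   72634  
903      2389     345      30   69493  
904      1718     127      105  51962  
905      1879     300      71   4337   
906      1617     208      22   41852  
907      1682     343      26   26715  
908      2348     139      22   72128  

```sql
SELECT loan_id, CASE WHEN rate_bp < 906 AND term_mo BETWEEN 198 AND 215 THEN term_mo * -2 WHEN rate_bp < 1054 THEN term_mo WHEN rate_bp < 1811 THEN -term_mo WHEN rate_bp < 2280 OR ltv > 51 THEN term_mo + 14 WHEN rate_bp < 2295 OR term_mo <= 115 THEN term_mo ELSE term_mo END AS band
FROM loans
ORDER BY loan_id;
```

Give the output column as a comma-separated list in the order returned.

loan_id=900: rate_bp < 1054 → 263
loan_id=901: rate_bp < 1054 → 86
loan_id=902: rate_bp < 1054 → 140
loan_id=903: ELSE → 345
loan_id=904: rate_bp < 1811 → -127
loan_id=905: rate_bp < 2280 OR ltv > 51 → 314
loan_id=906: rate_bp < 1811 → -208
loan_id=907: rate_bp < 1811 → -343
loan_id=908: ELSE → 139

263, 86, 140, 345, -127, 314, -208, -343, 139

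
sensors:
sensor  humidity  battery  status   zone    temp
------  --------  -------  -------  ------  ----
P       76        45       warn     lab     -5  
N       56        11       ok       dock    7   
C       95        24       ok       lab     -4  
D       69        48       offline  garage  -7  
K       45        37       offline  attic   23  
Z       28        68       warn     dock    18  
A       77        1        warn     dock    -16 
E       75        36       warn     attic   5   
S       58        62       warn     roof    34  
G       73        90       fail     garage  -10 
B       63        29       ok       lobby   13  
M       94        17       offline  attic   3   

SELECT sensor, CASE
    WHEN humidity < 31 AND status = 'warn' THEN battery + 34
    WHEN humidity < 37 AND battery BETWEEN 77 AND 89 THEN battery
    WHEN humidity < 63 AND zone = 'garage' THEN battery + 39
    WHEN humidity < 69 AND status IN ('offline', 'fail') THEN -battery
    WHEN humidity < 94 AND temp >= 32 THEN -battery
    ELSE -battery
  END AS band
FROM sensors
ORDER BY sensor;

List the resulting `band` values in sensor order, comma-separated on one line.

sensor=A: ELSE → -1
sensor=B: ELSE → -29
sensor=C: ELSE → -24
sensor=D: ELSE → -48
sensor=E: ELSE → -36
sensor=G: ELSE → -90
sensor=K: humidity < 69 AND status IN ('offline', 'fail') → -37
sensor=M: ELSE → -17
sensor=N: ELSE → -11
sensor=P: ELSE → -45
sensor=S: humidity < 94 AND temp >= 32 → -62
sensor=Z: humidity < 31 AND status = 'warn' → 102

-1, -29, -24, -48, -36, -90, -37, -17, -11, -45, -62, 102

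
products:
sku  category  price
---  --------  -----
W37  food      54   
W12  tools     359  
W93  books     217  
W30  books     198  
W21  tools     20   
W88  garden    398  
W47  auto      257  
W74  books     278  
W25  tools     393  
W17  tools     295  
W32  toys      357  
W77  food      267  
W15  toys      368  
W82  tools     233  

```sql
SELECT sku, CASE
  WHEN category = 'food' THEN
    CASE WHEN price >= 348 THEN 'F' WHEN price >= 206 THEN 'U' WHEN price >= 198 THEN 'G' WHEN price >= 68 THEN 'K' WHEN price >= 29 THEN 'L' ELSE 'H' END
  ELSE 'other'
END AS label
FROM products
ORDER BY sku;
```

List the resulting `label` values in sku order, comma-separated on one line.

sku=W12: category='tools' → outer ELSE → other
sku=W15: category='toys' → outer ELSE → other
sku=W17: category='tools' → outer ELSE → other
sku=W21: category='tools' → outer ELSE → other
sku=W25: category='tools' → outer ELSE → other
sku=W30: category='books' → outer ELSE → other
sku=W32: category='toys' → outer ELSE → other
sku=W37: category='food' → inner[price >= 29] → L
sku=W47: category='auto' → outer ELSE → other
sku=W74: category='books' → outer ELSE → other
sku=W77: category='food' → inner[price >= 206] → U
sku=W82: category='tools' → outer ELSE → other
sku=W88: category='garden' → outer ELSE → other
sku=W93: category='books' → outer ELSE → other

other, other, other, other, other, other, other, L, other, other, U, other, other, other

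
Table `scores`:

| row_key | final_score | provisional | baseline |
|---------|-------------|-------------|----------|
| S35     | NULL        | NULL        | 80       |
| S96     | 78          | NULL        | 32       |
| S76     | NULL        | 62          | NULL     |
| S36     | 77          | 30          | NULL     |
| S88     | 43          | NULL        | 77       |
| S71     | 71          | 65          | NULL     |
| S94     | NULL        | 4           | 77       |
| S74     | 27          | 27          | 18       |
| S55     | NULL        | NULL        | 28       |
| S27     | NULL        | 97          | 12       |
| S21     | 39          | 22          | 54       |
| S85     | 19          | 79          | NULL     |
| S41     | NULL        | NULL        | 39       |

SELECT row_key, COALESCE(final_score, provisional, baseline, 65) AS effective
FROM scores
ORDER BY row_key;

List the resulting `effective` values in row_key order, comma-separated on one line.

row_key=S21: final_score=39 → 39
row_key=S27: final_score=NULL, provisional=97 → 97
row_key=S35: final_score=NULL, provisional=NULL, baseline=80 → 80
row_key=S36: final_score=77 → 77
row_key=S41: final_score=NULL, provisional=NULL, baseline=39 → 39
row_key=S55: final_score=NULL, provisional=NULL, baseline=28 → 28
row_key=S71: final_score=71 → 71
row_key=S74: final_score=27 → 27
row_key=S76: final_score=NULL, provisional=62 → 62
row_key=S85: final_score=19 → 19
row_key=S88: final_score=43 → 43
row_key=S94: final_score=NULL, provisional=4 → 4
row_key=S96: final_score=78 → 78

39, 97, 80, 77, 39, 28, 71, 27, 62, 19, 43, 4, 78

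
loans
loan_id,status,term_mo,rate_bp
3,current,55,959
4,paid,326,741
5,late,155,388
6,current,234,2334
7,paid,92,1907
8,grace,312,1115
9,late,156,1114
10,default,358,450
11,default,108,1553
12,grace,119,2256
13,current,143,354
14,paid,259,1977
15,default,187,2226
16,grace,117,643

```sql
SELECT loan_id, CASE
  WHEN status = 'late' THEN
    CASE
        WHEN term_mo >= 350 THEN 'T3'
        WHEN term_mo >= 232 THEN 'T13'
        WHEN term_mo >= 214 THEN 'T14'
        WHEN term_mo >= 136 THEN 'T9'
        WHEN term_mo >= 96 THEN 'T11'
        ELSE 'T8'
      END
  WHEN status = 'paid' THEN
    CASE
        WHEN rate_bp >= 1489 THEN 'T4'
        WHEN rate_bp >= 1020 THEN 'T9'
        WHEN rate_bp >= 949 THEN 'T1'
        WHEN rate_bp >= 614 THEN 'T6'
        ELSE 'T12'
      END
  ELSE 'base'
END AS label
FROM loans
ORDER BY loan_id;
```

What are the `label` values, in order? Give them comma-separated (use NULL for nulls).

base, T6, T9, base, T4, base, T9, base, base, base, base, T4, base, base

loan_id=3: status='current' → outer ELSE → base
loan_id=4: status='paid' → inner[rate_bp >= 614] → T6
loan_id=5: status='late' → inner[term_mo >= 136] → T9
loan_id=6: status='current' → outer ELSE → base
loan_id=7: status='paid' → inner[rate_bp >= 1489] → T4
loan_id=8: status='grace' → outer ELSE → base
loan_id=9: status='late' → inner[term_mo >= 136] → T9
loan_id=10: status='default' → outer ELSE → base
loan_id=11: status='default' → outer ELSE → base
loan_id=12: status='grace' → outer ELSE → base
loan_id=13: status='current' → outer ELSE → base
loan_id=14: status='paid' → inner[rate_bp >= 1489] → T4
loan_id=15: status='default' → outer ELSE → base
loan_id=16: status='grace' → outer ELSE → base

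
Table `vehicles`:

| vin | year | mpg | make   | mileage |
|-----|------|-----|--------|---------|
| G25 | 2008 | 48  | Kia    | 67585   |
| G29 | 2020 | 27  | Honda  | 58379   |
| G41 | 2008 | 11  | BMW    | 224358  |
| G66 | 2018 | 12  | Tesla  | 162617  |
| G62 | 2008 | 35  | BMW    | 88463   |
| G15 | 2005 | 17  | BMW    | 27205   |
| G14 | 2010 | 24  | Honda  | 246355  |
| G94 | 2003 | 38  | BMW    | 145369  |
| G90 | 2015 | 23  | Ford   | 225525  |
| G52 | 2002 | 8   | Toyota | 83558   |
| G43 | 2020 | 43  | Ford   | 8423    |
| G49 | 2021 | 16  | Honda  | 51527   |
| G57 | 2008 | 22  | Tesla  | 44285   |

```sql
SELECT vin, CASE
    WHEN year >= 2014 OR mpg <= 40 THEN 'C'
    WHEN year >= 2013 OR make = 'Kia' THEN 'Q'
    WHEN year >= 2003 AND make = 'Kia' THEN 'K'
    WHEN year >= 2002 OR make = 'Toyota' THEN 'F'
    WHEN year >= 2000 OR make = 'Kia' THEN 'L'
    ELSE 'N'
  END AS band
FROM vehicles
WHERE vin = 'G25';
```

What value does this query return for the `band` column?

Q

vin = G25: year=2008, mpg=48, make=Kia, mileage=67585.
year >= 2014 OR mpg <= 40 → false
year >= 2013 OR make = 'Kia' → true → Q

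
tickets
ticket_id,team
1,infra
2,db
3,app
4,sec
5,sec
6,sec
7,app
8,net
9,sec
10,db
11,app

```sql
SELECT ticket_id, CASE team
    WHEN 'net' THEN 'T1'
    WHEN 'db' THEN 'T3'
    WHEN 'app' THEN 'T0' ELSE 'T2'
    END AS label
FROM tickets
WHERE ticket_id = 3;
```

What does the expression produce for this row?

ticket_id = 3: team=app.
team='net' → false
team='db' → false
team='app' → true → T0

T0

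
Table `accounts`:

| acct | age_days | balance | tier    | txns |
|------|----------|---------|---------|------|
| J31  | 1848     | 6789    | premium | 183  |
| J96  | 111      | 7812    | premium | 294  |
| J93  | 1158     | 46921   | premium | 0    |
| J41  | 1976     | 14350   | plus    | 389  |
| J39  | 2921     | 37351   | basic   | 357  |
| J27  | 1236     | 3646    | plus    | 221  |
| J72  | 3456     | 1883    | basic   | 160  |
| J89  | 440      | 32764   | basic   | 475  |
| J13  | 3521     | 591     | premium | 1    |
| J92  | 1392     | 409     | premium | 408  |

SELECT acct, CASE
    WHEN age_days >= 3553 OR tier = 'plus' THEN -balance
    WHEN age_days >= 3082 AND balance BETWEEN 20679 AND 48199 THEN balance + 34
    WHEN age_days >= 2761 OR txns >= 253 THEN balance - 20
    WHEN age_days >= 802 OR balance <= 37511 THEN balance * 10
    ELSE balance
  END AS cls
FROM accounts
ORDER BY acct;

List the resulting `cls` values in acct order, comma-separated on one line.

571, -3646, 67890, 37331, -14350, 1863, 32744, 389, 469210, 7792

acct=J13: age_days >= 2761 OR txns >= 253 → 571
acct=J27: age_days >= 3553 OR tier = 'plus' → -3646
acct=J31: age_days >= 802 OR balance <= 37511 → 67890
acct=J39: age_days >= 2761 OR txns >= 253 → 37331
acct=J41: age_days >= 3553 OR tier = 'plus' → -14350
acct=J72: age_days >= 2761 OR txns >= 253 → 1863
acct=J89: age_days >= 2761 OR txns >= 253 → 32744
acct=J92: age_days >= 2761 OR txns >= 253 → 389
acct=J93: age_days >= 802 OR balance <= 37511 → 469210
acct=J96: age_days >= 2761 OR txns >= 253 → 7792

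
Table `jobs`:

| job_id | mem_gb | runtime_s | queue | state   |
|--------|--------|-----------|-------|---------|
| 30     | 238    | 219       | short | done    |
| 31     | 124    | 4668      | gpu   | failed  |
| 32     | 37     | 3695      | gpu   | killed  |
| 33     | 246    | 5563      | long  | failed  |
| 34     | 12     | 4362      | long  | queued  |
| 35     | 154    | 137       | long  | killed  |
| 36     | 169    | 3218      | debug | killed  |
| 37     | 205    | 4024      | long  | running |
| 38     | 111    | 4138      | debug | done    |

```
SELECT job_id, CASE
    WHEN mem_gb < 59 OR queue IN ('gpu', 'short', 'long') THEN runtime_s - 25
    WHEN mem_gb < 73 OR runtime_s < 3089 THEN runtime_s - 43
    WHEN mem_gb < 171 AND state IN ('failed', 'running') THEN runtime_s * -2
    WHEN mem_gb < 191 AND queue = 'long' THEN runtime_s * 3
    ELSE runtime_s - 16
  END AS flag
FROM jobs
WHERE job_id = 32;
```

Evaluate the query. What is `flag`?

job_id = 32: mem_gb=37, runtime_s=3695, queue=gpu, state=killed.
mem_gb < 59 OR queue IN ('gpu', 'short', 'long') → true → 3670

3670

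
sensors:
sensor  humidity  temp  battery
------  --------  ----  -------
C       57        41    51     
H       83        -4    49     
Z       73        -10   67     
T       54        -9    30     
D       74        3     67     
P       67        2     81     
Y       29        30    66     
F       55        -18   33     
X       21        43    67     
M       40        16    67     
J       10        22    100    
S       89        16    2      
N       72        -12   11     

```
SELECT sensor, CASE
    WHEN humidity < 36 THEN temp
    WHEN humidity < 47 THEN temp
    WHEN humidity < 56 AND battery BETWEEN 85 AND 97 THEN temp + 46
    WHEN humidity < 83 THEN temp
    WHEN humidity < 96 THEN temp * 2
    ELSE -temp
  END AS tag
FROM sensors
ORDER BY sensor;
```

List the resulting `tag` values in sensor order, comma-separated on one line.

41, 3, -18, -8, 22, 16, -12, 2, 32, -9, 43, 30, -10

sensor=C: humidity < 83 → 41
sensor=D: humidity < 83 → 3
sensor=F: humidity < 83 → -18
sensor=H: humidity < 96 → -8
sensor=J: humidity < 36 → 22
sensor=M: humidity < 47 → 16
sensor=N: humidity < 83 → -12
sensor=P: humidity < 83 → 2
sensor=S: humidity < 96 → 32
sensor=T: humidity < 83 → -9
sensor=X: humidity < 36 → 43
sensor=Y: humidity < 36 → 30
sensor=Z: humidity < 83 → -10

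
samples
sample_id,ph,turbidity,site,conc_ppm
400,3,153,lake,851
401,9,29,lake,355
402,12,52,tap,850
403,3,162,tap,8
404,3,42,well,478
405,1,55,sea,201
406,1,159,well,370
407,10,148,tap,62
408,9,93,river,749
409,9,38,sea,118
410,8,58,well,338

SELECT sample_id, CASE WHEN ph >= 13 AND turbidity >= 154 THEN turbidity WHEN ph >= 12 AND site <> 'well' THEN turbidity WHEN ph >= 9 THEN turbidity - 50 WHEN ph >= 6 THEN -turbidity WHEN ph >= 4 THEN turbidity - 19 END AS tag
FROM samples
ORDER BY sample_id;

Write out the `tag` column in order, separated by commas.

NULL, -21, 52, NULL, NULL, NULL, NULL, 98, 43, -12, -58

sample_id=400: (no match → NULL) → NULL
sample_id=401: ph >= 9 → -21
sample_id=402: ph >= 12 AND site <> 'well' → 52
sample_id=403: (no match → NULL) → NULL
sample_id=404: (no match → NULL) → NULL
sample_id=405: (no match → NULL) → NULL
sample_id=406: (no match → NULL) → NULL
sample_id=407: ph >= 9 → 98
sample_id=408: ph >= 9 → 43
sample_id=409: ph >= 9 → -12
sample_id=410: ph >= 6 → -58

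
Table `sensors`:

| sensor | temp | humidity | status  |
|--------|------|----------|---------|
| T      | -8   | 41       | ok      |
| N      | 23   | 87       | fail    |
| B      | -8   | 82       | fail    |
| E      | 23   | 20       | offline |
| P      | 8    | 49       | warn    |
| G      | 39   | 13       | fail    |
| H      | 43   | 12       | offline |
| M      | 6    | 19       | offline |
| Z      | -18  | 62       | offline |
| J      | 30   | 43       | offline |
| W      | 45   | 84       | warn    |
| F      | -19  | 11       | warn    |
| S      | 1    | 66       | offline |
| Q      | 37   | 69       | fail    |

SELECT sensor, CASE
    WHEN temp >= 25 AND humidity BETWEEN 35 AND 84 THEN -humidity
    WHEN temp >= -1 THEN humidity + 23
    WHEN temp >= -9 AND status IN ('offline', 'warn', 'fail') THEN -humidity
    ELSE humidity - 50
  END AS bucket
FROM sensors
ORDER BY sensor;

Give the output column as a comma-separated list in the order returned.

-82, 43, -39, 36, 35, -43, 42, 110, 72, -69, 89, -9, -84, 12

sensor=B: temp >= -9 AND status IN ('offline', 'warn', 'fail') → -82
sensor=E: temp >= -1 → 43
sensor=F: ELSE → -39
sensor=G: temp >= -1 → 36
sensor=H: temp >= -1 → 35
sensor=J: temp >= 25 AND humidity BETWEEN 35 AND 84 → -43
sensor=M: temp >= -1 → 42
sensor=N: temp >= -1 → 110
sensor=P: temp >= -1 → 72
sensor=Q: temp >= 25 AND humidity BETWEEN 35 AND 84 → -69
sensor=S: temp >= -1 → 89
sensor=T: ELSE → -9
sensor=W: temp >= 25 AND humidity BETWEEN 35 AND 84 → -84
sensor=Z: ELSE → 12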